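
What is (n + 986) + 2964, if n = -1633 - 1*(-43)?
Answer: 2360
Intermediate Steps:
n = -1590 (n = -1633 + 43 = -1590)
(n + 986) + 2964 = (-1590 + 986) + 2964 = -604 + 2964 = 2360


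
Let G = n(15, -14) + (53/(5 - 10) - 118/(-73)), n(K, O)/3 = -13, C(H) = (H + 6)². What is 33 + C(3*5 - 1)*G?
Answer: -1398711/73 ≈ -19160.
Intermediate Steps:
C(H) = (6 + H)²
n(K, O) = -39 (n(K, O) = 3*(-13) = -39)
G = -17514/365 (G = -39 + (53/(5 - 10) - 118/(-73)) = -39 + (53/(-5) - 118*(-1/73)) = -39 + (53*(-⅕) + 118/73) = -39 + (-53/5 + 118/73) = -39 - 3279/365 = -17514/365 ≈ -47.984)
33 + C(3*5 - 1)*G = 33 + (6 + (3*5 - 1))²*(-17514/365) = 33 + (6 + (15 - 1))²*(-17514/365) = 33 + (6 + 14)²*(-17514/365) = 33 + 20²*(-17514/365) = 33 + 400*(-17514/365) = 33 - 1401120/73 = -1398711/73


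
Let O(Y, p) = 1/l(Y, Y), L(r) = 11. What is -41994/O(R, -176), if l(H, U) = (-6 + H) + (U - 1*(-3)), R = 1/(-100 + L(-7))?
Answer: 11296386/89 ≈ 1.2693e+5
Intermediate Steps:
R = -1/89 (R = 1/(-100 + 11) = 1/(-89) = -1/89 ≈ -0.011236)
l(H, U) = -3 + H + U (l(H, U) = (-6 + H) + (U + 3) = (-6 + H) + (3 + U) = -3 + H + U)
O(Y, p) = 1/(-3 + 2*Y) (O(Y, p) = 1/(-3 + Y + Y) = 1/(-3 + 2*Y))
-41994/O(R, -176) = -41994/(1/(-3 + 2*(-1/89))) = -41994/(1/(-3 - 2/89)) = -41994/(1/(-269/89)) = -41994/(-89/269) = -41994*(-269/89) = 11296386/89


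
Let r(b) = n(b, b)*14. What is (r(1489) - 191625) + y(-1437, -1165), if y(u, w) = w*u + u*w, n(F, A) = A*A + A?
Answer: 34217125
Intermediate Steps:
n(F, A) = A + A² (n(F, A) = A² + A = A + A²)
y(u, w) = 2*u*w (y(u, w) = u*w + u*w = 2*u*w)
r(b) = 14*b*(1 + b) (r(b) = (b*(1 + b))*14 = 14*b*(1 + b))
(r(1489) - 191625) + y(-1437, -1165) = (14*1489*(1 + 1489) - 191625) + 2*(-1437)*(-1165) = (14*1489*1490 - 191625) + 3348210 = (31060540 - 191625) + 3348210 = 30868915 + 3348210 = 34217125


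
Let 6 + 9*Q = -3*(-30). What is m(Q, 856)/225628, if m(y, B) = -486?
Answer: -243/112814 ≈ -0.0021540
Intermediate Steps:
Q = 28/3 (Q = -⅔ + (-3*(-30))/9 = -⅔ + (⅑)*90 = -⅔ + 10 = 28/3 ≈ 9.3333)
m(Q, 856)/225628 = -486/225628 = -486*1/225628 = -243/112814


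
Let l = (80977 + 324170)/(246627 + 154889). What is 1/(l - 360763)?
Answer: -401516/144851711561 ≈ -2.7719e-6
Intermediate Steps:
l = 405147/401516 ≈ 1.0090
1/(l - 360763) = 1/(405147/401516 - 360763) = 1/(-144851711561/401516) = -401516/144851711561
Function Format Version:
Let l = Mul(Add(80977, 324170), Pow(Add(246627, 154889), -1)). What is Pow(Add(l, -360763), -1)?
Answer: Rational(-401516, 144851711561) ≈ -2.7719e-6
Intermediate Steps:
l = Rational(405147, 401516) (l = Mul(405147, Pow(401516, -1)) = Mul(405147, Rational(1, 401516)) = Rational(405147, 401516) ≈ 1.0090)
Pow(Add(l, -360763), -1) = Pow(Add(Rational(405147, 401516), -360763), -1) = Pow(Rational(-144851711561, 401516), -1) = Rational(-401516, 144851711561)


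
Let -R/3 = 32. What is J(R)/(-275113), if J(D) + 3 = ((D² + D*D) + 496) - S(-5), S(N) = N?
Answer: -18930/275113 ≈ -0.068808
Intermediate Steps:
R = -96 (R = -3*32 = -96)
J(D) = 498 + 2*D² (J(D) = -3 + (((D² + D*D) + 496) - 1*(-5)) = -3 + (((D² + D²) + 496) + 5) = -3 + ((2*D² + 496) + 5) = -3 + ((496 + 2*D²) + 5) = -3 + (501 + 2*D²) = 498 + 2*D²)
J(R)/(-275113) = (498 + 2*(-96)²)/(-275113) = (498 + 2*9216)*(-1/275113) = (498 + 18432)*(-1/275113) = 18930*(-1/275113) = -18930/275113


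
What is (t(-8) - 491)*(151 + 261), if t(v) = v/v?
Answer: -201880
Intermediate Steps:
t(v) = 1
(t(-8) - 491)*(151 + 261) = (1 - 491)*(151 + 261) = -490*412 = -201880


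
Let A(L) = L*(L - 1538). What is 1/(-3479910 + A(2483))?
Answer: -1/1133475 ≈ -8.8224e-7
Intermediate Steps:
A(L) = L*(-1538 + L)
1/(-3479910 + A(2483)) = 1/(-3479910 + 2483*(-1538 + 2483)) = 1/(-3479910 + 2483*945) = 1/(-3479910 + 2346435) = 1/(-1133475) = -1/1133475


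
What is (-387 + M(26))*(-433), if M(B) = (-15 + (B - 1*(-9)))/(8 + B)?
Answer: 2844377/17 ≈ 1.6732e+5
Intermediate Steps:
M(B) = (-6 + B)/(8 + B) (M(B) = (-15 + (B + 9))/(8 + B) = (-15 + (9 + B))/(8 + B) = (-6 + B)/(8 + B))
(-387 + M(26))*(-433) = (-387 + (-6 + 26)/(8 + 26))*(-433) = (-387 + 20/34)*(-433) = (-387 + (1/34)*20)*(-433) = (-387 + 10/17)*(-433) = -6569/17*(-433) = 2844377/17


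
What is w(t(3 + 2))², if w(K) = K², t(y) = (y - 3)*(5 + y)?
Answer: 160000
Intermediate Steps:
t(y) = (-3 + y)*(5 + y)
w(t(3 + 2))² = ((-15 + (3 + 2)² + 2*(3 + 2))²)² = ((-15 + 5² + 2*5)²)² = ((-15 + 25 + 10)²)² = (20²)² = 400² = 160000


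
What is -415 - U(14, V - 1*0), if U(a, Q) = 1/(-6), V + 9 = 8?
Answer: -2489/6 ≈ -414.83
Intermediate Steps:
V = -1 (V = -9 + 8 = -1)
U(a, Q) = -1/6
-415 - U(14, V - 1*0) = -415 - 1*(-1/6) = -415 + 1/6 = -2489/6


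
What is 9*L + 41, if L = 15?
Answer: 176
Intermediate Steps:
9*L + 41 = 9*15 + 41 = 135 + 41 = 176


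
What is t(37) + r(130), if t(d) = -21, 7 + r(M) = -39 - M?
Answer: -197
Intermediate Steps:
r(M) = -46 - M (r(M) = -7 + (-39 - M) = -46 - M)
t(37) + r(130) = -21 + (-46 - 1*130) = -21 + (-46 - 130) = -21 - 176 = -197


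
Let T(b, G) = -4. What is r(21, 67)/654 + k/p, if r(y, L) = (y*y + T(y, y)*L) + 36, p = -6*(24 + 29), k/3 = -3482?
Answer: 1149691/34662 ≈ 33.169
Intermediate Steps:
k = -10446 (k = 3*(-3482) = -10446)
p = -318 (p = -6*53 = -318)
r(y, L) = 36 + y² - 4*L (r(y, L) = (y*y - 4*L) + 36 = (y² - 4*L) + 36 = 36 + y² - 4*L)
r(21, 67)/654 + k/p = (36 + 21² - 4*67)/654 - 10446/(-318) = (36 + 441 - 268)*(1/654) - 10446*(-1/318) = 209*(1/654) + 1741/53 = 209/654 + 1741/53 = 1149691/34662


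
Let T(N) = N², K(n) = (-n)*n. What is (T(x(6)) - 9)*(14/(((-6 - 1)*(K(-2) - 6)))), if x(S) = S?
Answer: 27/5 ≈ 5.4000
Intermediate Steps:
K(n) = -n²
(T(x(6)) - 9)*(14/(((-6 - 1)*(K(-2) - 6)))) = (6² - 9)*(14/(((-6 - 1)*(-1*(-2)² - 6)))) = (36 - 9)*(14/((-7*(-1*4 - 6)))) = 27*(14/((-7*(-4 - 6)))) = 27*(14/((-7*(-10)))) = 27*(14/70) = 27*(14*(1/70)) = 27*(⅕) = 27/5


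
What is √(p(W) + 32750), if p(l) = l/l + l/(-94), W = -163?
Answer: √289403158/94 ≈ 180.98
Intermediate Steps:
p(l) = 1 - l/94 (p(l) = 1 + l*(-1/94) = 1 - l/94)
√(p(W) + 32750) = √((1 - 1/94*(-163)) + 32750) = √((1 + 163/94) + 32750) = √(257/94 + 32750) = √(3078757/94) = √289403158/94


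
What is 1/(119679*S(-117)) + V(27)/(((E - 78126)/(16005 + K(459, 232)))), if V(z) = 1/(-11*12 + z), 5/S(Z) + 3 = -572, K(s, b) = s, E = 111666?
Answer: -3142051/557504675 ≈ -0.0056359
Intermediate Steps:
S(Z) = -1/115 (S(Z) = 5/(-3 - 572) = 5/(-575) = 5*(-1/575) = -1/115)
V(z) = 1/(-132 + z)
1/(119679*S(-117)) + V(27)/(((E - 78126)/(16005 + K(459, 232)))) = 1/(119679*(-1/115)) + 1/((-132 + 27)*(((111666 - 78126)/(16005 + 459)))) = (1/119679)*(-115) + 1/((-105)*((33540/16464))) = -115/119679 - 1/(105*(33540*(1/16464))) = -115/119679 - 1/(105*2795/1372) = -115/119679 - 1/105*1372/2795 = -115/119679 - 196/41925 = -3142051/557504675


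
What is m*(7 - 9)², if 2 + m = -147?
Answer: -596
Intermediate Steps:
m = -149 (m = -2 - 147 = -149)
m*(7 - 9)² = -149*(7 - 9)² = -149*(-2)² = -149*4 = -596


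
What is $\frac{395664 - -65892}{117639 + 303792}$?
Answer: $\frac{153852}{140477} \approx 1.0952$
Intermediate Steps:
$\frac{395664 - -65892}{117639 + 303792} = \frac{395664 + 65892}{421431} = 461556 \cdot \frac{1}{421431} = \frac{153852}{140477}$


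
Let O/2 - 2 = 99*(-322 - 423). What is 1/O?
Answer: -1/147506 ≈ -6.7794e-6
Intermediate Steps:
O = -147506 (O = 4 + 2*(99*(-322 - 423)) = 4 + 2*(99*(-745)) = 4 + 2*(-73755) = 4 - 147510 = -147506)
1/O = 1/(-147506) = -1/147506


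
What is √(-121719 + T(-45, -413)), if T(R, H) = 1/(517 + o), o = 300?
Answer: 7*I*√1658083526/817 ≈ 348.88*I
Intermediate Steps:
T(R, H) = 1/817 (T(R, H) = 1/(517 + 300) = 1/817)
√(-121719 + T(-45, -413)) = √(-121719 + 1/817) = √(-99444422/817) = 7*I*√1658083526/817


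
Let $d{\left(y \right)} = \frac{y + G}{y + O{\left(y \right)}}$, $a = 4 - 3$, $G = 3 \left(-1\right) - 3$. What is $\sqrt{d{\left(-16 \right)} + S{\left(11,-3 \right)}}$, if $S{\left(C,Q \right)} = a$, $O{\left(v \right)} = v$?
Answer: $\frac{3 \sqrt{3}}{4} \approx 1.299$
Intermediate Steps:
$G = -6$ ($G = -3 - 3 = -6$)
$a = 1$
$S{\left(C,Q \right)} = 1$
$d{\left(y \right)} = \frac{-6 + y}{2 y}$ ($d{\left(y \right)} = \frac{y - 6}{y + y} = \frac{-6 + y}{2 y}$)
$\sqrt{d{\left(-16 \right)} + S{\left(11,-3 \right)}} = \sqrt{\frac{-6 - 16}{2 \left(-16\right)} + 1} = \sqrt{\frac{1}{2} \left(- \frac{1}{16}\right) \left(-22\right) + 1} = \sqrt{\frac{11}{16} + 1} = \sqrt{\frac{27}{16}} = \frac{3 \sqrt{3}}{4}$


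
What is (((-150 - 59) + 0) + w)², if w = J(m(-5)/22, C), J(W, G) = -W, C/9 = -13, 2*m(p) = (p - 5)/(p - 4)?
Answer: 1712883769/39204 ≈ 43692.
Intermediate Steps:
m(p) = (-5 + p)/(2*(-4 + p)) (m(p) = ((p - 5)/(p - 4))/2 = ((-5 + p)/(-4 + p))/2 = (-5 + p)/(2*(-4 + p)))
C = -117 (C = 9*(-13) = -117)
w = -5/198 (w = -(-5 - 5)/(2*(-4 - 5))/22 = -(½)*(-10)/(-9)/22 = -(½)*(-⅑)*(-10)/22 = -5/(9*22) = -1*5/198 = -5/198 ≈ -0.025253)
(((-150 - 59) + 0) + w)² = (((-150 - 59) + 0) - 5/198)² = ((-209 + 0) - 5/198)² = (-209 - 5/198)² = (-41387/198)² = 1712883769/39204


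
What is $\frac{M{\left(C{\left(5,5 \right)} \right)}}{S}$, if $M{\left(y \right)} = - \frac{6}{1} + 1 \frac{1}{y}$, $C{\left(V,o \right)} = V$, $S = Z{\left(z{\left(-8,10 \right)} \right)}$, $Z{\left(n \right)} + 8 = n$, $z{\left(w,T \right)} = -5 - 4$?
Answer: $\frac{29}{85} \approx 0.34118$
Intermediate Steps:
$z{\left(w,T \right)} = -9$
$Z{\left(n \right)} = -8 + n$
$S = -17$ ($S = -8 - 9 = -17$)
$M{\left(y \right)} = -6 + \frac{1}{y}$ ($M{\left(y \right)} = \left(-6\right) 1 + \frac{1}{y} = -6 + \frac{1}{y}$)
$\frac{M{\left(C{\left(5,5 \right)} \right)}}{S} = \frac{-6 + \frac{1}{5}}{-17} = \left(-6 + \frac{1}{5}\right) \left(- \frac{1}{17}\right) = \left(- \frac{29}{5}\right) \left(- \frac{1}{17}\right) = \frac{29}{85}$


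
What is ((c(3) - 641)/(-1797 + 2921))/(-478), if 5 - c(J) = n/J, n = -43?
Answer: 1865/1611816 ≈ 0.0011571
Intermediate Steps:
c(J) = 5 + 43/J (c(J) = 5 - (-43)/J = 5 + 43/J)
((c(3) - 641)/(-1797 + 2921))/(-478) = (((5 + 43/3) - 641)/(-1797 + 2921))/(-478) = (((5 + 43*(1/3)) - 641)/1124)*(-1/478) = (((5 + 43/3) - 641)*(1/1124))*(-1/478) = ((58/3 - 641)*(1/1124))*(-1/478) = -1865/3*1/1124*(-1/478) = -1865/3372*(-1/478) = 1865/1611816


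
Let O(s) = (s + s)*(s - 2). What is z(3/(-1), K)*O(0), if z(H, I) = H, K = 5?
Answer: 0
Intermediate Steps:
O(s) = 2*s*(-2 + s) (O(s) = (2*s)*(-2 + s) = 2*s*(-2 + s))
z(3/(-1), K)*O(0) = (3/(-1))*(2*0*(-2 + 0)) = (3*(-1))*(2*0*(-2)) = -3*0 = 0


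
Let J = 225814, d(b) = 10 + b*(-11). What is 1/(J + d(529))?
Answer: 1/220005 ≈ 4.5453e-6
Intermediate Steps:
d(b) = 10 - 11*b
1/(J + d(529)) = 1/(225814 + (10 - 11*529)) = 1/(225814 + (10 - 5819)) = 1/(225814 - 5809) = 1/220005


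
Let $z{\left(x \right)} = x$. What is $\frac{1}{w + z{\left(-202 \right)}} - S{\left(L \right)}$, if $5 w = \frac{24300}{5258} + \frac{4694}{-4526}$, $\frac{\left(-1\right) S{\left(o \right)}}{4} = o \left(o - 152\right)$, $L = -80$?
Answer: $\frac{444519103454785}{5987596083} \approx 74240.0$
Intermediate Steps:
$S{\left(o \right)} = - 4 o \left(-152 + o\right)$ ($S{\left(o \right)} = - 4 o \left(o - 152\right) = - 4 o \left(-152 + o\right)$)
$w = \frac{21325187}{29747135}$ ($w = \frac{\frac{24300}{5258} + \frac{4694}{-4526}}{5} = \frac{24300 \cdot \frac{1}{5258} + 4694 \left(- \frac{1}{4526}\right)}{5} = \frac{\frac{12150}{2629} - \frac{2347}{2263}}{5} = \frac{1}{5} \cdot \frac{21325187}{5949427} = \frac{21325187}{29747135} \approx 0.71688$)
$\frac{1}{w + z{\left(-202 \right)}} - S{\left(L \right)} = \frac{1}{\frac{21325187}{29747135} - 202} - 4 \left(-80\right) \left(152 - -80\right) = \frac{1}{- \frac{5987596083}{29747135}} - 4 \left(-80\right) \left(152 + 80\right) = - \frac{29747135}{5987596083} - 4 \left(-80\right) 232 = - \frac{29747135}{5987596083} - -74240 = - \frac{29747135}{5987596083} + 74240 = \frac{444519103454785}{5987596083}$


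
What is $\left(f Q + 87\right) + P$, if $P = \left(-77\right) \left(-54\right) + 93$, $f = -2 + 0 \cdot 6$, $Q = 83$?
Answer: $4172$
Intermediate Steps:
$f = -2$ ($f = -2 + 0 = -2$)
$P = 4251$ ($P = 4158 + 93 = 4251$)
$\left(f Q + 87\right) + P = \left(\left(-2\right) 83 + 87\right) + 4251 = \left(-166 + 87\right) + 4251 = -79 + 4251 = 4172$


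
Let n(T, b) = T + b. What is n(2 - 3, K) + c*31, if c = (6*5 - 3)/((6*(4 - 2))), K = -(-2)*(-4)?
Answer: 243/4 ≈ 60.750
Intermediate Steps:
K = -8 (K = -2*4 = -8)
c = 9/4 (c = (30 - 3)/((6*2)) = 27/12 = 27*(1/12) = 9/4 ≈ 2.2500)
n(2 - 3, K) + c*31 = ((2 - 3) - 8) + (9/4)*31 = (-1 - 8) + 279/4 = -9 + 279/4 = 243/4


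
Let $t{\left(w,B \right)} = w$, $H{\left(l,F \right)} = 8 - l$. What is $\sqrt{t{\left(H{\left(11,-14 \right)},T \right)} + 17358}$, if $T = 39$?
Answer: $\sqrt{17355} \approx 131.74$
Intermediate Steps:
$\sqrt{t{\left(H{\left(11,-14 \right)},T \right)} + 17358} = \sqrt{\left(8 - 11\right) + 17358} = \sqrt{-3 + 17358} = \sqrt{17355}$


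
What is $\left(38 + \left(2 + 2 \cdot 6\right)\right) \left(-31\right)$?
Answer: $-1612$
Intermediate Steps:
$\left(38 + \left(2 + 2 \cdot 6\right)\right) \left(-31\right) = \left(38 + \left(2 + 12\right)\right) \left(-31\right) = \left(38 + 14\right) \left(-31\right) = 52 \left(-31\right) = -1612$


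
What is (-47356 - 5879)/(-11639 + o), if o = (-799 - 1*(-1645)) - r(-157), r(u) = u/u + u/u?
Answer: 10647/2159 ≈ 4.9314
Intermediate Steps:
r(u) = 2 (r(u) = 1 + 1 = 2)
o = 844 (o = (-799 - 1*(-1645)) - 1*2 = (-799 + 1645) - 2 = 846 - 2 = 844)
(-47356 - 5879)/(-11639 + o) = (-47356 - 5879)/(-11639 + 844) = -53235/(-10795) = -53235*(-1/10795) = 10647/2159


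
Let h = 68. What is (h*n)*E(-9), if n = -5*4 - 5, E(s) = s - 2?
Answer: 18700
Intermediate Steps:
E(s) = -2 + s
n = -25 (n = -20 - 5 = -25)
(h*n)*E(-9) = (68*(-25))*(-2 - 9) = -1700*(-11) = 18700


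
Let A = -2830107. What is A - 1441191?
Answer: -4271298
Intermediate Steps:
A - 1441191 = -2830107 - 1441191 = -4271298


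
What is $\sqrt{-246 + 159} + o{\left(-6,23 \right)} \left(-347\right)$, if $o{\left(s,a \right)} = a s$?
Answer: $47886 + i \sqrt{87} \approx 47886.0 + 9.3274 i$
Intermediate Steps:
$\sqrt{-246 + 159} + o{\left(-6,23 \right)} \left(-347\right) = \sqrt{-246 + 159} + 23 \left(-6\right) \left(-347\right) = \sqrt{-87} - -47886 = i \sqrt{87} + 47886 = 47886 + i \sqrt{87}$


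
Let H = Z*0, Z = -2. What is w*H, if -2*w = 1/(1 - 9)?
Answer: 0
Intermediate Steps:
H = 0 (H = -2*0 = 0)
w = 1/16 (w = -1/(2*(1 - 9)) = -½/(-8) = -½*(-⅛) = 1/16 ≈ 0.062500)
w*H = (1/16)*0 = 0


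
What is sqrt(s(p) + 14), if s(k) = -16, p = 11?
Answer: I*sqrt(2) ≈ 1.4142*I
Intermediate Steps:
sqrt(s(p) + 14) = sqrt(-16 + 14) = sqrt(-2) = I*sqrt(2)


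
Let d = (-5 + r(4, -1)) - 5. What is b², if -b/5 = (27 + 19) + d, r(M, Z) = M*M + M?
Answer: 78400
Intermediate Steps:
r(M, Z) = M + M² (r(M, Z) = M² + M = M + M²)
d = 10 (d = (-5 + 4*(1 + 4)) - 5 = (-5 + 4*5) - 5 = (-5 + 20) - 5 = 15 - 5 = 10)
b = -280 (b = -5*((27 + 19) + 10) = -5*(46 + 10) = -5*56 = -280)
b² = (-280)² = 78400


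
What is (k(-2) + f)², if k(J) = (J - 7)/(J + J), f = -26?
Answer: 9025/16 ≈ 564.06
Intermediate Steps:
k(J) = (-7 + J)/(2*J) (k(J) = (-7 + J)/((2*J)) = (-7 + J)*(1/(2*J)) = (-7 + J)/(2*J))
(k(-2) + f)² = ((½)*(-7 - 2)/(-2) - 26)² = ((½)*(-½)*(-9) - 26)² = (9/4 - 26)² = (-95/4)² = 9025/16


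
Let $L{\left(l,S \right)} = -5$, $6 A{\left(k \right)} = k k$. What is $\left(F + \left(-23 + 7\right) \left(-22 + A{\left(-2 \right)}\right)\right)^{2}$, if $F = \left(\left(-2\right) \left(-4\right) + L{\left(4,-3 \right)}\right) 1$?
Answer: $\frac{1067089}{9} \approx 1.1857 \cdot 10^{5}$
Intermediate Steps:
$A{\left(k \right)} = \frac{k^{2}}{6}$ ($A{\left(k \right)} = \frac{k k}{6} = \frac{k^{2}}{6}$)
$F = 3$ ($F = \left(\left(-2\right) \left(-4\right) - 5\right) 1 = \left(8 - 5\right) 1 = 3 \cdot 1 = 3$)
$\left(F + \left(-23 + 7\right) \left(-22 + A{\left(-2 \right)}\right)\right)^{2} = \left(3 + \left(-23 + 7\right) \left(-22 + \frac{\left(-2\right)^{2}}{6}\right)\right)^{2} = \left(3 - 16 \left(-22 + \frac{1}{6} \cdot 4\right)\right)^{2} = \left(3 - 16 \left(-22 + \frac{2}{3}\right)\right)^{2} = \left(3 - - \frac{1024}{3}\right)^{2} = \left(3 + \frac{1024}{3}\right)^{2} = \left(\frac{1033}{3}\right)^{2} = \frac{1067089}{9}$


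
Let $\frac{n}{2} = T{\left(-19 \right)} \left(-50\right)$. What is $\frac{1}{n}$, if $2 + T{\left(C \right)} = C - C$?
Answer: $\frac{1}{200} \approx 0.005$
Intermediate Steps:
$T{\left(C \right)} = -2$ ($T{\left(C \right)} = -2 + \left(C - C\right) = -2 + 0 = -2$)
$n = 200$ ($n = 2 \left(\left(-2\right) \left(-50\right)\right) = 2 \cdot 100 = 200$)
$\frac{1}{n} = \frac{1}{200}$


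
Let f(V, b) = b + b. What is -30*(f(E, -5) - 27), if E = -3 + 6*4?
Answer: 1110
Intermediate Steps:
E = 21 (E = -3 + 24 = 21)
f(V, b) = 2*b
-30*(f(E, -5) - 27) = -30*(2*(-5) - 27) = -30*(-10 - 27) = -30*(-37) = 1110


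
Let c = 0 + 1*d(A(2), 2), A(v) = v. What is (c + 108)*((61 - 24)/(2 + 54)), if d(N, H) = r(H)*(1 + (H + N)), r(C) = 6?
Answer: 2553/28 ≈ 91.179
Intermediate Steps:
d(N, H) = 6 + 6*H + 6*N (d(N, H) = 6*(1 + (H + N)) = 6*(1 + H + N) = 6 + 6*H + 6*N)
c = 30 (c = 0 + 1*(6 + 6*2 + 6*2) = 0 + 1*(6 + 12 + 12) = 0 + 1*30 = 0 + 30 = 30)
(c + 108)*((61 - 24)/(2 + 54)) = (30 + 108)*((61 - 24)/(2 + 54)) = 138*(37/56) = 2553/28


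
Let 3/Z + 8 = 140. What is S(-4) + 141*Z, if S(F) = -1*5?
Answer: -79/44 ≈ -1.7955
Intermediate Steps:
Z = 1/44 (Z = 3/(-8 + 140) = 3/132 = 3*(1/132) = 1/44 ≈ 0.022727)
S(F) = -5
S(-4) + 141*Z = -5 + 141*(1/44) = -5 + 141/44 = -79/44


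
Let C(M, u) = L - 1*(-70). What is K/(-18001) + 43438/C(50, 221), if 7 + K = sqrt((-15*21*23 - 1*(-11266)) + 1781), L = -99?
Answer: -781927235/522029 - sqrt(5802)/18001 ≈ -1497.9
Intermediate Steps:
C(M, u) = -29 (C(M, u) = -99 - 1*(-70) = -99 + 70 = -29)
K = -7 + sqrt(5802) (K = -7 + sqrt((-15*21*23 - 1*(-11266)) + 1781) = -7 + sqrt((-315*23 + 11266) + 1781) = -7 + sqrt((-7245 + 11266) + 1781) = -7 + sqrt(4021 + 1781) = -7 + sqrt(5802) ≈ 69.171)
K/(-18001) + 43438/C(50, 221) = (-7 + sqrt(5802))/(-18001) + 43438/(-29) = (-7 + sqrt(5802))*(-1/18001) + 43438*(-1/29) = (7/18001 - sqrt(5802)/18001) - 43438/29 = -781927235/522029 - sqrt(5802)/18001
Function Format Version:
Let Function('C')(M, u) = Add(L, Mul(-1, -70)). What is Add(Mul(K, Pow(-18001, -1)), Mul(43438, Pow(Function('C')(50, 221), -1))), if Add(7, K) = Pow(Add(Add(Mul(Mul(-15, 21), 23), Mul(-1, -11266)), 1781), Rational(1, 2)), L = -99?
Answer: Add(Rational(-781927235, 522029), Mul(Rational(-1, 18001), Pow(5802, Rational(1, 2)))) ≈ -1497.9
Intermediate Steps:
Function('C')(M, u) = -29 (Function('C')(M, u) = Add(-99, Mul(-1, -70)) = Add(-99, 70) = -29)
K = Add(-7, Pow(5802, Rational(1, 2))) (K = Add(-7, Pow(Add(Add(Mul(Mul(-15, 21), 23), Mul(-1, -11266)), 1781), Rational(1, 2))) = Add(-7, Pow(Add(Add(Mul(-315, 23), 11266), 1781), Rational(1, 2))) = Add(-7, Pow(Add(Add(-7245, 11266), 1781), Rational(1, 2))) = Add(-7, Pow(Add(4021, 1781), Rational(1, 2))) = Add(-7, Pow(5802, Rational(1, 2))) ≈ 69.171)
Add(Mul(K, Pow(-18001, -1)), Mul(43438, Pow(Function('C')(50, 221), -1))) = Add(Mul(Add(-7, Pow(5802, Rational(1, 2))), Pow(-18001, -1)), Mul(43438, Pow(-29, -1))) = Add(Mul(Add(-7, Pow(5802, Rational(1, 2))), Rational(-1, 18001)), Mul(43438, Rational(-1, 29))) = Add(Add(Rational(7, 18001), Mul(Rational(-1, 18001), Pow(5802, Rational(1, 2)))), Rational(-43438, 29)) = Add(Rational(-781927235, 522029), Mul(Rational(-1, 18001), Pow(5802, Rational(1, 2))))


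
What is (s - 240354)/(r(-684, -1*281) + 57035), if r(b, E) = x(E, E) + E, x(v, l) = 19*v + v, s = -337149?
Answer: -577503/51134 ≈ -11.294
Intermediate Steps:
x(v, l) = 20*v
r(b, E) = 21*E (r(b, E) = 20*E + E = 21*E)
(s - 240354)/(r(-684, -1*281) + 57035) = (-337149 - 240354)/(21*(-1*281) + 57035) = -577503/(21*(-281) + 57035) = -577503/(-5901 + 57035) = -577503/51134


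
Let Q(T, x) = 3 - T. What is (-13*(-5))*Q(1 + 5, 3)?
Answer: -195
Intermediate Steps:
(-13*(-5))*Q(1 + 5, 3) = (-13*(-5))*(3 - (1 + 5)) = 65*(3 - 1*6) = 65*(3 - 6) = 65*(-3) = -195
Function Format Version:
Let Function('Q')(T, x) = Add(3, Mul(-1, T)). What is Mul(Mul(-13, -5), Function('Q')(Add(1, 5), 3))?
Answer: -195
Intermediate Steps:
Mul(Mul(-13, -5), Function('Q')(Add(1, 5), 3)) = Mul(Mul(-13, -5), Add(3, Mul(-1, Add(1, 5)))) = Mul(65, Add(3, Mul(-1, 6))) = Mul(65, Add(3, -6)) = Mul(65, -3) = -195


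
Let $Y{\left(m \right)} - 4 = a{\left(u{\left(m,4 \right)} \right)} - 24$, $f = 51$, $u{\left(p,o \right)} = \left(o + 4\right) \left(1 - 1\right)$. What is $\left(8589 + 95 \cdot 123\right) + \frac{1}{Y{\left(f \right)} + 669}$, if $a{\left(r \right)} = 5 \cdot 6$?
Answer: $\frac{13766047}{679} \approx 20274.0$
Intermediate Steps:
$u{\left(p,o \right)} = 0$ ($u{\left(p,o \right)} = \left(4 + o\right) 0 = 0$)
$a{\left(r \right)} = 30$
$Y{\left(m \right)} = 10$ ($Y{\left(m \right)} = 4 + \left(30 - 24\right) = 4 + 6 = 10$)
$\left(8589 + 95 \cdot 123\right) + \frac{1}{Y{\left(f \right)} + 669} = \left(8589 + 95 \cdot 123\right) + \frac{1}{10 + 669} = \left(8589 + 11685\right) + \frac{1}{679} = 20274 + \frac{1}{679} = \frac{13766047}{679}$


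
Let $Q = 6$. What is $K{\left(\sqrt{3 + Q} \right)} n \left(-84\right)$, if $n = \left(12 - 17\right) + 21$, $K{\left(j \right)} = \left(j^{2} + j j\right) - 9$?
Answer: $-12096$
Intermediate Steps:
$K{\left(j \right)} = -9 + 2 j^{2}$ ($K{\left(j \right)} = \left(j^{2} + j^{2}\right) - 9 = 2 j^{2} - 9 = -9 + 2 j^{2}$)
$n = 16$ ($n = -5 + 21 = 16$)
$K{\left(\sqrt{3 + Q} \right)} n \left(-84\right) = \left(-9 + 2 \left(\sqrt{3 + 6}\right)^{2}\right) 16 \left(-84\right) = \left(-9 + 2 \left(\sqrt{9}\right)^{2}\right) 16 \left(-84\right) = \left(-9 + 2 \cdot 3^{2}\right) 16 \left(-84\right) = \left(-9 + 2 \cdot 9\right) 16 \left(-84\right) = \left(-9 + 18\right) 16 \left(-84\right) = 9 \cdot 16 \left(-84\right) = 144 \left(-84\right) = -12096$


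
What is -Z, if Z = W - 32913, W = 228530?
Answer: -195617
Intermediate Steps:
Z = 195617 (Z = 228530 - 32913 = 195617)
-Z = -1*195617 = -195617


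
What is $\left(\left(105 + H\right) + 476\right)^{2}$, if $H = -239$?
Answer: $116964$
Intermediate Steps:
$\left(\left(105 + H\right) + 476\right)^{2} = \left(\left(105 - 239\right) + 476\right)^{2} = \left(-134 + 476\right)^{2} = 342^{2} = 116964$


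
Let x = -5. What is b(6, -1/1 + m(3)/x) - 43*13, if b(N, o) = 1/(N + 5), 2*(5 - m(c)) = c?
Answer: -6148/11 ≈ -558.91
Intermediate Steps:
m(c) = 5 - c/2
b(N, o) = 1/(5 + N)
b(6, -1/1 + m(3)/x) - 43*13 = 1/(5 + 6) - 43*13 = 1/11 - 559 = -6148/11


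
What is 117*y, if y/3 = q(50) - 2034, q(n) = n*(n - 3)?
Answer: 110916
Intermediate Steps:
q(n) = n*(-3 + n)
y = 948 (y = 3*(50*(-3 + 50) - 2034) = 3*(50*47 - 2034) = 3*(2350 - 2034) = 3*316 = 948)
117*y = 117*948 = 110916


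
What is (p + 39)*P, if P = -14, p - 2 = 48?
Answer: -1246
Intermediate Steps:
p = 50 (p = 2 + 48 = 50)
(p + 39)*P = (50 + 39)*(-14) = 89*(-14) = -1246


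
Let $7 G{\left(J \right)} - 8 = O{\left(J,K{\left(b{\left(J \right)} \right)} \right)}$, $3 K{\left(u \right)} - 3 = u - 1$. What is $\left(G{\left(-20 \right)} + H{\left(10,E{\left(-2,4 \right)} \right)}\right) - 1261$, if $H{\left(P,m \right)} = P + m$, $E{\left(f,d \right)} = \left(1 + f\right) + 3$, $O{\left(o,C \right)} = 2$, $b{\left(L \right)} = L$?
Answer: $- \frac{8733}{7} \approx -1247.6$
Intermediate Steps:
$K{\left(u \right)} = \frac{2}{3} + \frac{u}{3}$ ($K{\left(u \right)} = 1 + \frac{u - 1}{3} = 1 + \frac{-1 + u}{3} = 1 + \left(- \frac{1}{3} + \frac{u}{3}\right) = \frac{2}{3} + \frac{u}{3}$)
$E{\left(f,d \right)} = 4 + f$
$G{\left(J \right)} = \frac{10}{7}$ ($G{\left(J \right)} = \frac{8}{7} + \frac{1}{7} \cdot 2 = \frac{8}{7} + \frac{2}{7} = \frac{10}{7}$)
$\left(G{\left(-20 \right)} + H{\left(10,E{\left(-2,4 \right)} \right)}\right) - 1261 = \left(\frac{10}{7} + \left(10 + \left(4 - 2\right)\right)\right) - 1261 = \left(\frac{10}{7} + \left(10 + 2\right)\right) - 1261 = \left(\frac{10}{7} + 12\right) - 1261 = \frac{94}{7} - 1261 = - \frac{8733}{7}$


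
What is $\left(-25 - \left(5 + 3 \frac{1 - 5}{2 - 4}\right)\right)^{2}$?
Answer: $1296$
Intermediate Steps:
$\left(-25 - \left(5 + 3 \frac{1 - 5}{2 - 4}\right)\right)^{2} = \left(-25 - \left(5 + 3 \left(- \frac{4}{-2}\right)\right)\right)^{2} = \left(-25 - \left(5 + 3 \left(\left(-4\right) \left(- \frac{1}{2}\right)\right)\right)\right)^{2} = \left(-25 - 11\right)^{2} = \left(-36\right)^{2} = 1296$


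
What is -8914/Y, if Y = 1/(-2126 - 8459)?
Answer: 94354690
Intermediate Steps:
Y = -1/10585 (Y = 1/(-10585) = -1/10585 ≈ -9.4473e-5)
-8914/Y = -8914/(-1/10585) = -8914*(-10585) = 94354690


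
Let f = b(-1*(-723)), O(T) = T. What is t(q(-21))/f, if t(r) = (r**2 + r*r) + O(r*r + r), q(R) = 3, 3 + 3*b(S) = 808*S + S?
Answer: 15/97484 ≈ 0.00015387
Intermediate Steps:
b(S) = -1 + 809*S/3 (b(S) = -1 + (808*S + S)/3 = -1 + (809*S)/3 = -1 + 809*S/3)
f = 194968 (f = -1 + 809*(-1*(-723))/3 = -1 + (809/3)*723 = -1 + 194969 = 194968)
t(r) = r + 3*r**2 (t(r) = (r**2 + r*r) + (r*r + r) = (r**2 + r**2) + (r**2 + r) = 2*r**2 + (r + r**2) = r + 3*r**2)
t(q(-21))/f = (3*(1 + 3*3))/194968 = (3*(1 + 9))*(1/194968) = (3*10)*(1/194968) = 30*(1/194968) = 15/97484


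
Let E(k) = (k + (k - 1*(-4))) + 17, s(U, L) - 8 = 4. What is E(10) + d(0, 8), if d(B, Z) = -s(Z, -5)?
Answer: 29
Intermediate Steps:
s(U, L) = 12 (s(U, L) = 8 + 4 = 12)
d(B, Z) = -12 (d(B, Z) = -1*12 = -12)
E(k) = 21 + 2*k (E(k) = (k + (k + 4)) + 17 = (k + (4 + k)) + 17 = (4 + 2*k) + 17 = 21 + 2*k)
E(10) + d(0, 8) = (21 + 2*10) - 12 = (21 + 20) - 12 = 41 - 12 = 29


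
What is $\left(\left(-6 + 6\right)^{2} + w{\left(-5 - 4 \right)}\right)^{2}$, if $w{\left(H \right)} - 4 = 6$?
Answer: $100$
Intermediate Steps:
$w{\left(H \right)} = 10$ ($w{\left(H \right)} = 4 + 6 = 10$)
$\left(\left(-6 + 6\right)^{2} + w{\left(-5 - 4 \right)}\right)^{2} = \left(\left(-6 + 6\right)^{2} + 10\right)^{2} = \left(0^{2} + 10\right)^{2} = \left(0 + 10\right)^{2} = 10^{2} = 100$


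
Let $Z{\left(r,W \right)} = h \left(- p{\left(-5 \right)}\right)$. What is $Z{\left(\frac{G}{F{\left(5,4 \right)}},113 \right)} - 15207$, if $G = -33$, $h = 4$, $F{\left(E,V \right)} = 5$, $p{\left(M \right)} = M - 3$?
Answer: $-15175$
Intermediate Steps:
$p{\left(M \right)} = -3 + M$ ($p{\left(M \right)} = M - 3 = -3 + M$)
$Z{\left(r,W \right)} = 32$ ($Z{\left(r,W \right)} = 4 \left(- (-3 - 5)\right) = 4 \left(\left(-1\right) \left(-8\right)\right) = 4 \cdot 8 = 32$)
$Z{\left(\frac{G}{F{\left(5,4 \right)}},113 \right)} - 15207 = 32 - 15207 = -15175$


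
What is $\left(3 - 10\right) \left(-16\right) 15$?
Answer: $1680$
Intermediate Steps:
$\left(3 - 10\right) \left(-16\right) 15 = \left(-7\right) \left(-16\right) 15 = 112 \cdot 15 = 1680$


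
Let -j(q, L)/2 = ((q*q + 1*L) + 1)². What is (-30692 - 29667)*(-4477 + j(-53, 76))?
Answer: 1005729966371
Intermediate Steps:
j(q, L) = -2*(1 + L + q²)² (j(q, L) = -2*((q*q + 1*L) + 1)² = -2*((q² + L) + 1)² = -2*((L + q²) + 1)² = -2*(1 + L + q²)²)
(-30692 - 29667)*(-4477 + j(-53, 76)) = (-30692 - 29667)*(-4477 - 2*(1 + 76 + (-53)²)²) = -60359*(-4477 - 2*(1 + 76 + 2809)²) = -60359*(-4477 - 2*2886²) = -60359*(-4477 - 2*8328996) = -60359*(-4477 - 16657992) = -60359*(-16662469) = 1005729966371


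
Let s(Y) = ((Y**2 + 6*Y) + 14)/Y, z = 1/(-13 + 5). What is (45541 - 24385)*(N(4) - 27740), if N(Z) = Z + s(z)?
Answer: -1178055993/2 ≈ -5.8903e+8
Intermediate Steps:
z = -1/8 (z = 1/(-8) = -1/8 ≈ -0.12500)
s(Y) = (14 + Y**2 + 6*Y)/Y
N(Z) = -849/8 + Z (N(Z) = Z + (6 - 1/8 + 14/(-1/8)) = Z + (6 - 1/8 + 14*(-8)) = Z + (6 - 1/8 - 112) = Z - 849/8 = -849/8 + Z)
(45541 - 24385)*(N(4) - 27740) = (45541 - 24385)*((-849/8 + 4) - 27740) = 21156*(-817/8 - 27740) = 21156*(-222737/8) = -1178055993/2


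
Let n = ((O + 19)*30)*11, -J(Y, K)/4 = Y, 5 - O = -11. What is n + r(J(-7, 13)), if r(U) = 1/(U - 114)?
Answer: 993299/86 ≈ 11550.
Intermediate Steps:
O = 16 (O = 5 - 1*(-11) = 5 + 11 = 16)
J(Y, K) = -4*Y
n = 11550 (n = ((16 + 19)*30)*11 = (35*30)*11 = 1050*11 = 11550)
r(U) = 1/(-114 + U)
n + r(J(-7, 13)) = 11550 + 1/(-114 - 4*(-7)) = 11550 + 1/(-114 + 28) = 11550 + 1/(-86) = 11550 - 1/86 = 993299/86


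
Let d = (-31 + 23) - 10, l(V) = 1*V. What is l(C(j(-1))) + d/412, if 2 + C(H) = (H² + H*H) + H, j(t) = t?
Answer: -215/206 ≈ -1.0437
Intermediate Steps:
C(H) = -2 + H + 2*H² (C(H) = -2 + ((H² + H*H) + H) = -2 + ((H² + H²) + H) = -2 + (2*H² + H) = -2 + (H + 2*H²) = -2 + H + 2*H²)
l(V) = V
d = -18 (d = -8 - 10 = -18)
l(C(j(-1))) + d/412 = (-2 - 1 + 2*(-1)²) - 18/412 = (-2 - 1 + 2*1) - 18*1/412 = (-2 - 1 + 2) - 9/206 = -1 - 9/206 = -215/206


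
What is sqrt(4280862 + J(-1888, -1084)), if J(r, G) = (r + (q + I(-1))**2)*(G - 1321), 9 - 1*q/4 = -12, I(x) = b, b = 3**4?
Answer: I*sqrt(56654623) ≈ 7526.9*I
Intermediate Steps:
b = 81
I(x) = 81
q = 84 (q = 36 - 4*(-12) = 36 + 48 = 84)
J(r, G) = (-1321 + G)*(27225 + r) (J(r, G) = (r + (84 + 81)**2)*(G - 1321) = (r + 165**2)*(-1321 + G) = (r + 27225)*(-1321 + G) = (27225 + r)*(-1321 + G) = (-1321 + G)*(27225 + r))
sqrt(4280862 + J(-1888, -1084)) = sqrt(4280862 + (-35964225 - 1321*(-1888) + 27225*(-1084) - 1084*(-1888))) = sqrt(4280862 + (-35964225 + 2494048 - 29511900 + 2046592)) = sqrt(4280862 - 60935485) = sqrt(-56654623) = I*sqrt(56654623)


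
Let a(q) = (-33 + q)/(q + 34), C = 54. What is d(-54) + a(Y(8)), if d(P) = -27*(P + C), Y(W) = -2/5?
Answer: -167/168 ≈ -0.99405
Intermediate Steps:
Y(W) = -⅖ (Y(W) = -2*⅕ = -⅖)
d(P) = -1458 - 27*P (d(P) = -27*(P + 54) = -27*(54 + P) = -1458 - 27*P)
a(q) = (-33 + q)/(34 + q)
d(-54) + a(Y(8)) = (-1458 - 27*(-54)) + (-33 - ⅖)/(34 - ⅖) = (-1458 + 1458) - 167/5/(168/5) = 0 + (5/168)*(-167/5) = 0 - 167/168 = -167/168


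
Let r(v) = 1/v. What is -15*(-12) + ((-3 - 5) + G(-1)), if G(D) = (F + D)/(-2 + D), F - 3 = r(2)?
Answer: 1027/6 ≈ 171.17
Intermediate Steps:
F = 7/2 (F = 3 + 1/2 = 3 + ½ = 7/2 ≈ 3.5000)
G(D) = (7/2 + D)/(-2 + D)
-15*(-12) + ((-3 - 5) + G(-1)) = -15*(-12) + ((-3 - 5) + (7/2 - 1)/(-2 - 1)) = 180 + (-8 + (5/2)/(-3)) = 180 + (-8 - ⅓*5/2) = 180 + (-8 - ⅚) = 180 - 53/6 = 1027/6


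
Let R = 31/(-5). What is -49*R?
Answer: 1519/5 ≈ 303.80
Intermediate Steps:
R = -31/5 (R = 31*(-⅕) = -31/5 ≈ -6.2000)
-49*R = -49*(-31/5) = 1519/5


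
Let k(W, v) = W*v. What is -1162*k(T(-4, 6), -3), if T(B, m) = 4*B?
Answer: -55776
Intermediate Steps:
-1162*k(T(-4, 6), -3) = -1162*4*(-4)*(-3) = -(-18592)*(-3) = -1162*48 = -55776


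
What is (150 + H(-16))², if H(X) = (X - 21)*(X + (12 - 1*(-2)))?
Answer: 50176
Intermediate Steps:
H(X) = (-21 + X)*(14 + X) (H(X) = (-21 + X)*(X + (12 + 2)) = (-21 + X)*(X + 14) = (-21 + X)*(14 + X))
(150 + H(-16))² = (150 + (-294 + (-16)² - 7*(-16)))² = (150 + (-294 + 256 + 112))² = (150 + 74)² = 224² = 50176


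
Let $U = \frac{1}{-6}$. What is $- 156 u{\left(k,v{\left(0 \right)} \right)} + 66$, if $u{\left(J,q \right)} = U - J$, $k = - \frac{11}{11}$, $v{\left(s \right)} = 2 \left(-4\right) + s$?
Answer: $-64$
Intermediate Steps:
$v{\left(s \right)} = -8 + s$
$k = -1$ ($k = \left(-11\right) \frac{1}{11} = -1$)
$U = - \frac{1}{6} \approx -0.16667$
$u{\left(J,q \right)} = - \frac{1}{6} - J$
$- 156 u{\left(k,v{\left(0 \right)} \right)} + 66 = - 156 \left(- \frac{1}{6} - -1\right) + 66 = - 156 \left(- \frac{1}{6} + 1\right) + 66 = \left(-156\right) \frac{5}{6} + 66 = -130 + 66 = -64$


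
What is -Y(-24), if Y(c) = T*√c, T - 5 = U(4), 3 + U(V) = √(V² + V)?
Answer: 4*I*(-√6 - √30) ≈ -31.707*I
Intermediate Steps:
U(V) = -3 + √(V + V²) (U(V) = -3 + √(V² + V) = -3 + √(V + V²))
T = 2 + 2*√5 (T = 5 + (-3 + √(4*(1 + 4))) = 5 + (-3 + √(4*5)) = 5 + (-3 + √20) = 5 + (-3 + 2*√5) = 2 + 2*√5 ≈ 6.4721)
Y(c) = √c*(2 + 2*√5) (Y(c) = (2 + 2*√5)*√c = √c*(2 + 2*√5))
-Y(-24) = -2*√(-24)*(1 + √5) = -2*2*I*√6*(1 + √5) = -4*I*√6*(1 + √5)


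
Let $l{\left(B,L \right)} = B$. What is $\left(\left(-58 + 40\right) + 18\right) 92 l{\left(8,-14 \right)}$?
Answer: $0$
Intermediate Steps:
$\left(\left(-58 + 40\right) + 18\right) 92 l{\left(8,-14 \right)} = \left(\left(-58 + 40\right) + 18\right) 92 \cdot 8 = \left(-18 + 18\right) 92 \cdot 8 = 0 \cdot 92 \cdot 8 = 0 \cdot 8 = 0$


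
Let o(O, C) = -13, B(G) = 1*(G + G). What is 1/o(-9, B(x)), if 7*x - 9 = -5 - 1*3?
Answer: -1/13 ≈ -0.076923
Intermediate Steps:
x = ⅐ (x = 9/7 + (-5 - 1*3)/7 = 9/7 + (-5 - 3)/7 = 9/7 + (⅐)*(-8) = 9/7 - 8/7 = ⅐ ≈ 0.14286)
B(G) = 2*G (B(G) = 1*(2*G) = 2*G)
1/o(-9, B(x)) = 1/(-13) = -1/13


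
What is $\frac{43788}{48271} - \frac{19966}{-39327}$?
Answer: $\frac{2685829462}{1898353617} \approx 1.4148$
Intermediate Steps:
$\frac{43788}{48271} - \frac{19966}{-39327} = 43788 \cdot \frac{1}{48271} - - \frac{19966}{39327} = \frac{43788}{48271} + \frac{19966}{39327} = \frac{2685829462}{1898353617}$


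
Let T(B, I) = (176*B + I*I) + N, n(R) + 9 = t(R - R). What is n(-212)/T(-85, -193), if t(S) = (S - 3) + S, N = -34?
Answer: -12/22255 ≈ -0.00053921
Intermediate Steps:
t(S) = -3 + 2*S (t(S) = (-3 + S) + S = -3 + 2*S)
n(R) = -12 (n(R) = -9 + (-3 + 2*(R - R)) = -9 + (-3 + 2*0) = -9 + (-3 + 0) = -9 - 3 = -12)
T(B, I) = -34 + I**2 + 176*B (T(B, I) = (176*B + I*I) - 34 = (176*B + I**2) - 34 = (I**2 + 176*B) - 34 = -34 + I**2 + 176*B)
n(-212)/T(-85, -193) = -12/(-34 + (-193)**2 + 176*(-85)) = -12/(-34 + 37249 - 14960) = -12/22255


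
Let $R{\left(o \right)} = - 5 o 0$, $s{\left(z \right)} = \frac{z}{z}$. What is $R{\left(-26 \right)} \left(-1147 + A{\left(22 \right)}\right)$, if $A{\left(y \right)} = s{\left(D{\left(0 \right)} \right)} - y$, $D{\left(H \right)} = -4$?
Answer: $0$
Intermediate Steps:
$s{\left(z \right)} = 1$
$R{\left(o \right)} = 0$
$A{\left(y \right)} = 1 - y$
$R{\left(-26 \right)} \left(-1147 + A{\left(22 \right)}\right) = 0 \left(-1147 + \left(1 - 22\right)\right) = 0 \left(-1147 - 21\right) = 0 \left(-1168\right) = 0$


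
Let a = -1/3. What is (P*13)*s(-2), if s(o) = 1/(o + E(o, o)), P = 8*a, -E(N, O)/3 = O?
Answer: -26/3 ≈ -8.6667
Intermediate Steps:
a = -⅓ (a = -1*⅓ = -⅓ ≈ -0.33333)
E(N, O) = -3*O
P = -8/3 (P = 8*(-⅓) = -8/3 ≈ -2.6667)
s(o) = -1/(2*o) (s(o) = 1/(o - 3*o) = 1/(-2*o) = -1/(2*o))
(P*13)*s(-2) = (-8/3*13)*(-½/(-2)) = -(-52)*(-1)/(3*2) = -104/3*¼ = -26/3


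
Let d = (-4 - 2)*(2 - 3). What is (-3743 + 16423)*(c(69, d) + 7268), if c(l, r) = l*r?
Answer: 97407760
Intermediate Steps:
d = 6 (d = -6*(-1) = 6)
(-3743 + 16423)*(c(69, d) + 7268) = (-3743 + 16423)*(69*6 + 7268) = 12680*(414 + 7268) = 12680*7682 = 97407760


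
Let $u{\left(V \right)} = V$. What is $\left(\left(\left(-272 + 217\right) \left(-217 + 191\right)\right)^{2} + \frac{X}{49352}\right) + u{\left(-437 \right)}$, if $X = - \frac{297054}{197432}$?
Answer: $\frac{9960280331490289}{4871832032} \approx 2.0445 \cdot 10^{6}$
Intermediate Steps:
$X = - \frac{148527}{98716}$ ($X = \left(-297054\right) \frac{1}{197432} = - \frac{148527}{98716} \approx -1.5046$)
$\left(\left(\left(-272 + 217\right) \left(-217 + 191\right)\right)^{2} + \frac{X}{49352}\right) + u{\left(-437 \right)} = \left(\left(\left(-272 + 217\right) \left(-217 + 191\right)\right)^{2} - \frac{148527}{98716 \cdot 49352}\right) - 437 = \left(\left(\left(-55\right) \left(-26\right)\right)^{2} - \frac{148527}{4871832032}\right) - 437 = \left(1430^{2} - \frac{148527}{4871832032}\right) - 437 = \left(2044900 - \frac{148527}{4871832032}\right) - 437 = \frac{9962409322088273}{4871832032} - 437 = \frac{9960280331490289}{4871832032}$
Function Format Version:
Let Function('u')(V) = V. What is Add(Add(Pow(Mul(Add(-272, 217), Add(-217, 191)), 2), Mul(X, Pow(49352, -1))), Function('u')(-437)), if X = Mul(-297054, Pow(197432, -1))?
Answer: Rational(9960280331490289, 4871832032) ≈ 2.0445e+6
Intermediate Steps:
X = Rational(-148527, 98716) (X = Mul(-297054, Rational(1, 197432)) = Rational(-148527, 98716) ≈ -1.5046)
Add(Add(Pow(Mul(Add(-272, 217), Add(-217, 191)), 2), Mul(X, Pow(49352, -1))), Function('u')(-437)) = Add(Add(Pow(Mul(Add(-272, 217), Add(-217, 191)), 2), Mul(Rational(-148527, 98716), Pow(49352, -1))), -437) = Add(Add(Pow(Mul(-55, -26), 2), Mul(Rational(-148527, 98716), Rational(1, 49352))), -437) = Add(Add(Pow(1430, 2), Rational(-148527, 4871832032)), -437) = Add(Add(2044900, Rational(-148527, 4871832032)), -437) = Add(Rational(9962409322088273, 4871832032), -437) = Rational(9960280331490289, 4871832032)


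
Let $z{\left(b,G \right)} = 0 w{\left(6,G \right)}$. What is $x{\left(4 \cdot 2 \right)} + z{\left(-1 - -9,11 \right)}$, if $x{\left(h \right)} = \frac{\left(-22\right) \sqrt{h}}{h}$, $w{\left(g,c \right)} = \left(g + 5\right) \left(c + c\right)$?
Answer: $- \frac{11 \sqrt{2}}{2} \approx -7.7782$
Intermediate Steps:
$w{\left(g,c \right)} = 2 c \left(5 + g\right)$ ($w{\left(g,c \right)} = \left(5 + g\right) 2 c = 2 c \left(5 + g\right)$)
$z{\left(b,G \right)} = 0$ ($z{\left(b,G \right)} = 0 \cdot 2 G \left(5 + 6\right) = 0 \cdot 2 G 11 = 0 \cdot 22 G = 0$)
$x{\left(h \right)} = - \frac{22}{\sqrt{h}}$
$x{\left(4 \cdot 2 \right)} + z{\left(-1 - -9,11 \right)} = - \frac{22}{2 \sqrt{2}} + 0 = - 22 \frac{\sqrt{2}}{4} + 0 = - \frac{11 \sqrt{2}}{2} + 0 = - \frac{11 \sqrt{2}}{2}$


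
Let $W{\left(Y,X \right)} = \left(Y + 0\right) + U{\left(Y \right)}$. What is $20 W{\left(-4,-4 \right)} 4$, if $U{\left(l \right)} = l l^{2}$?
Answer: $-5440$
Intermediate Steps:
$U{\left(l \right)} = l^{3}$
$W{\left(Y,X \right)} = Y + Y^{3}$ ($W{\left(Y,X \right)} = \left(Y + 0\right) + Y^{3} = Y + Y^{3}$)
$20 W{\left(-4,-4 \right)} 4 = 20 \left(-4 + \left(-4\right)^{3}\right) 4 = 20 \left(-4 - 64\right) 4 = 20 \left(-68\right) 4 = \left(-1360\right) 4 = -5440$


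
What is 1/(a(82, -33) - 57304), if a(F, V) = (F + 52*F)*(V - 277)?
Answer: -1/1404564 ≈ -7.1196e-7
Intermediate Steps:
a(F, V) = 53*F*(-277 + V) (a(F, V) = (53*F)*(-277 + V) = 53*F*(-277 + V))
1/(a(82, -33) - 57304) = 1/(53*82*(-277 - 33) - 57304) = 1/(53*82*(-310) - 57304) = 1/(-1347260 - 57304) = 1/(-1404564) = -1/1404564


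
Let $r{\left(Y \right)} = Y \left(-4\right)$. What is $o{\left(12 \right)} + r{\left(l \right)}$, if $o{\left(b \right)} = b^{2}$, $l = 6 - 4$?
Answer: $136$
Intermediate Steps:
$l = 2$
$r{\left(Y \right)} = - 4 Y$
$o{\left(12 \right)} + r{\left(l \right)} = 12^{2} - 8 = 144 - 8 = 136$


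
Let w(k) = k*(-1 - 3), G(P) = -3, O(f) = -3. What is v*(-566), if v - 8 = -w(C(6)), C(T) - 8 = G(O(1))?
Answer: -15848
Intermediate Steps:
C(T) = 5 (C(T) = 8 - 3 = 5)
w(k) = -4*k (w(k) = k*(-4) = -4*k)
v = 28 (v = 8 - (-4)*5 = 8 - 1*(-20) = 8 + 20 = 28)
v*(-566) = 28*(-566) = -15848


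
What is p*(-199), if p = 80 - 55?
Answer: -4975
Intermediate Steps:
p = 25
p*(-199) = 25*(-199) = -4975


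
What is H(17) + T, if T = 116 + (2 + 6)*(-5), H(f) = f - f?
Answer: 76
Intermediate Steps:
H(f) = 0
T = 76 (T = 116 + 8*(-5) = 116 - 40 = 76)
H(17) + T = 0 + 76 = 76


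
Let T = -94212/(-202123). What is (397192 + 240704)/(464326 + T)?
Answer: 64466726604/46925529155 ≈ 1.3738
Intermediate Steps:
T = 94212/202123 (T = -94212*(-1/202123) = 94212/202123 ≈ 0.46611)
(397192 + 240704)/(464326 + T) = (397192 + 240704)/(464326 + 94212/202123) = 637896/(93851058310/202123) = 637896*(202123/93851058310) = 64466726604/46925529155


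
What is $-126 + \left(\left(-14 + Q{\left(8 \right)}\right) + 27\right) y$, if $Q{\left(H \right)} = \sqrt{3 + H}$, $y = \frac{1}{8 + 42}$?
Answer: $- \frac{6287}{50} + \frac{\sqrt{11}}{50} \approx -125.67$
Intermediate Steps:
$y = \frac{1}{50} \approx 0.02$
$-126 + \left(\left(-14 + Q{\left(8 \right)}\right) + 27\right) y = -126 + \left(\left(-14 + \sqrt{3 + 8}\right) + 27\right) \frac{1}{50} = -126 + \left(\left(-14 + \sqrt{11}\right) + 27\right) \frac{1}{50} = -126 + \left(13 + \sqrt{11}\right) \frac{1}{50} = -126 + \left(\frac{13}{50} + \frac{\sqrt{11}}{50}\right) = - \frac{6287}{50} + \frac{\sqrt{11}}{50}$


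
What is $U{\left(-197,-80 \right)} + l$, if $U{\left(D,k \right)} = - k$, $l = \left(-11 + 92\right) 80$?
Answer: $6560$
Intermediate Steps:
$l = 6480$ ($l = 81 \cdot 80 = 6480$)
$U{\left(-197,-80 \right)} + l = \left(-1\right) \left(-80\right) + 6480 = 80 + 6480 = 6560$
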